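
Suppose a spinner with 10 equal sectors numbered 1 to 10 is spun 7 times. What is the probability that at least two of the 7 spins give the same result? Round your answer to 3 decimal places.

0.940

P(all 7 different) = 10/10 · 9/10 · ··· · 4/10 ≈ 0.060.
P(at least two equal) = 1 − 0.060 = 0.940.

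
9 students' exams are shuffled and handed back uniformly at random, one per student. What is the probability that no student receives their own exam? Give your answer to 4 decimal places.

0.3679

This is the derangement probability: permutations of 9 with no fixed point.
D(9) = 9! · (1 − 1/1! + 1/2! − ··· + (−1)^9/9!) = 133496.
P = 133496/362880 = 16687/45360 ≈ 0.3679.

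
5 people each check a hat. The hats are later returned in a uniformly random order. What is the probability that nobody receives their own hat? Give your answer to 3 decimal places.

0.367

This is the derangement probability: permutations of 5 with no fixed point.
D(5) = 5! · (1 − 1/1! + 1/2! − ··· + (−1)^5/5!) = 44.
P = 44/120 = 11/30 ≈ 0.367.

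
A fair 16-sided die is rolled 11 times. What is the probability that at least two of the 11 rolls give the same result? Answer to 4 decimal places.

0.9901

P(all 11 different) = 16/16 · 15/16 · ··· · 6/16 ≈ 0.0099.
P(at least two equal) = 1 − 0.0099 = 0.9901.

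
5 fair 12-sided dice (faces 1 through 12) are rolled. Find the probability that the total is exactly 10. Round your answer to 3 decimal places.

There are 12^5 = 248832 equally likely outcomes.
The number of ordered 5-tuples from {1,…,12} summing to 10 is 126.
P(sum = 10) = 126/248832 = 7/13824 ≈ 0.001.

0.001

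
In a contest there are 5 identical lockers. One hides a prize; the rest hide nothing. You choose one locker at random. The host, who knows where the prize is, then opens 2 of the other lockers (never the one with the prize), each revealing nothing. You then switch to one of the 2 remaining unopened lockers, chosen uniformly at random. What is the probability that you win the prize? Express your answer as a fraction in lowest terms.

Your original locker holds the prize with probability 1/5, so the other 4 collectively hold it with probability 4/5.
The host can always find 2 empty lockers to open, so the reveals don't change that 4/5; it is now spread over the 2 remaining unopened lockers.
P(win by switching) = (4/5) · (1/2) = 2/5.

2/5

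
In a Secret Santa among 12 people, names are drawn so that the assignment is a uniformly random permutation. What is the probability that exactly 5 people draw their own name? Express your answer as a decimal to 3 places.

Choose which 5 of the 12 are fixed: C(12,5) = 792 ways.
The remaining 7 must have no fixed point: D(7) = 1854.
P = 792·1854/479001600 = 103/33600 ≈ 0.003.

0.003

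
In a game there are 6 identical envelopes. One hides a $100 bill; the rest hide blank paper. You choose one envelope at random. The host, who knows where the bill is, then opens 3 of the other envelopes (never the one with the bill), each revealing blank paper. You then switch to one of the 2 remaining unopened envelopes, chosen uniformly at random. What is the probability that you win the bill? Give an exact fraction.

5/12

Your original envelope holds the bill with probability 1/6, so the other 5 collectively hold it with probability 5/6.
The host can always find 3 empty envelopes to open, so the reveals don't change that 5/6; it is now spread over the 2 remaining unopened envelopes.
P(win by switching) = (5/6) · (1/2) = 5/12.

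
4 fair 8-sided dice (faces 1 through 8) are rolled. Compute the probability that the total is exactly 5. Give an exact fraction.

There are 8^4 = 4096 equally likely outcomes.
The number of ordered 4-tuples from {1,…,8} summing to 5 is 4.
P(sum = 5) = 4/4096 = 1/1024.

1/1024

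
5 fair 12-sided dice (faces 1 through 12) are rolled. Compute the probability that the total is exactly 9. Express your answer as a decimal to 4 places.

There are 12^5 = 248832 equally likely outcomes.
The number of ordered 5-tuples from {1,…,12} summing to 9 is 70.
P(sum = 9) = 70/248832 = 35/124416 ≈ 0.0003.

0.0003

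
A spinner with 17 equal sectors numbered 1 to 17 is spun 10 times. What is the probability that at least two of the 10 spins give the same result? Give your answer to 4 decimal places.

P(all 10 different) = 17/17 · 16/17 · ··· · 8/17 ≈ 0.0350.
P(at least two equal) = 1 − 0.0350 = 0.9650.

0.9650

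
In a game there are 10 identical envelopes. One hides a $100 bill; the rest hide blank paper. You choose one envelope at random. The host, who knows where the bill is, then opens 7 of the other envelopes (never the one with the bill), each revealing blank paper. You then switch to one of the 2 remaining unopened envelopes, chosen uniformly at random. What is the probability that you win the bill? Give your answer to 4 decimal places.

Your original envelope holds the bill with probability 1/10, so the other 9 collectively hold it with probability 9/10.
The host can always find 7 empty envelopes to open, so the reveals don't change that 9/10; it is now spread over the 2 remaining unopened envelopes.
P(win by switching) = (9/10) · (1/2) = 9/20 ≈ 0.4500.

0.4500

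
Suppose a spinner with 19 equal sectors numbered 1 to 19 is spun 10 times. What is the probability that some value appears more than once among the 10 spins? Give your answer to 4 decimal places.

P(all 10 different) = 19/19 · 18/19 · ··· · 10/19 ≈ 0.0547.
P(at least two equal) = 1 − 0.0547 = 0.9453.

0.9453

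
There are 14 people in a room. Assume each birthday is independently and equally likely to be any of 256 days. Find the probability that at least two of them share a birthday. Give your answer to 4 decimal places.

0.3036

It's easier to compute the probability that all 14 are distinct.
P(all distinct) = 256/256 · 255/256 · ··· · 243/256 ≈ 0.6964.
So the probability of at least one match is 1 − 0.6964 = 0.3036.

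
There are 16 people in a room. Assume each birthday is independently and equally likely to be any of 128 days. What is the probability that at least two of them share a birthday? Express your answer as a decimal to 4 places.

It's easier to compute the probability that all 16 are distinct.
P(all distinct) = 128/128 · 127/128 · ··· · 113/128 ≈ 0.3761.
So the probability of at least one match is 1 − 0.3761 = 0.6239.

0.6239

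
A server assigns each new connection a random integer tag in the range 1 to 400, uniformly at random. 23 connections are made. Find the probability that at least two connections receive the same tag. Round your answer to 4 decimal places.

It's easier to compute the probability that all 23 are distinct.
P(all distinct) = 400/400 · 399/400 · ··· · 378/400 ≈ 0.5248.
So the probability of at least one match is 1 − 0.5248 = 0.4752.

0.4752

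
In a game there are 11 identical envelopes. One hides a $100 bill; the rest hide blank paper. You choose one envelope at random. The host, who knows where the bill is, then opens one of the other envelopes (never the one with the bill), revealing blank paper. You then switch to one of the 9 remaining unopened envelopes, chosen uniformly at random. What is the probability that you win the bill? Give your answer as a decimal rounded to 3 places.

0.101

Your original envelope holds the bill with probability 1/11, so the other 10 collectively hold it with probability 10/11.
The host can always find an empty envelope to open, so this doesn't change that 10/11; it is now spread over the 9 remaining unopened envelopes.
P(win by switching) = (10/11) · (1/9) = 10/99 ≈ 0.101.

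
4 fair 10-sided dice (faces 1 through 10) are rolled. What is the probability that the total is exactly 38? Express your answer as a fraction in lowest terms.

1/1000

There are 10^4 = 10000 equally likely outcomes.
The number of ordered 4-tuples from {1,…,10} summing to 38 is 10.
P(sum = 38) = 10/10000 = 1/1000.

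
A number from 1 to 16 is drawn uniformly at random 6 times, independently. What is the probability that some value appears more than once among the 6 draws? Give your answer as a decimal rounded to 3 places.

0.656

P(all 6 different) = 16/16 · 15/16 · ··· · 11/16 ≈ 0.344.
P(at least two equal) = 1 − 0.344 = 0.656.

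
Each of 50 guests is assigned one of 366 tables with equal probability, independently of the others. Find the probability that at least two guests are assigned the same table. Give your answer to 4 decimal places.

It's easier to compute the probability that all 50 are distinct.
P(all distinct) = 366/366 · 365/366 · ··· · 317/366 ≈ 0.0299.
So the probability of at least one match is 1 − 0.0299 = 0.9701.

0.9701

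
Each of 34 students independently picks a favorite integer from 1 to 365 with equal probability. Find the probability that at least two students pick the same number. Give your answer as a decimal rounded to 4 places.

It's easier to compute the probability that all 34 are distinct.
P(all distinct) = 365/365 · 364/365 · ··· · 332/365 ≈ 0.2047.
So the probability of at least one match is 1 − 0.2047 = 0.7953.

0.7953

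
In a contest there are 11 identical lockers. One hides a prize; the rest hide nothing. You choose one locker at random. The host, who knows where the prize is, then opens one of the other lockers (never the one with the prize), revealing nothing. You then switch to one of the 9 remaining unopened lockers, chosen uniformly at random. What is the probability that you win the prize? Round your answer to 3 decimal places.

0.101

Your original locker holds the prize with probability 1/11, so the other 10 collectively hold it with probability 10/11.
The host can always find an empty locker to open, so this doesn't change that 10/11; it is now spread over the 9 remaining unopened lockers.
P(win by switching) = (10/11) · (1/9) = 10/99 ≈ 0.101.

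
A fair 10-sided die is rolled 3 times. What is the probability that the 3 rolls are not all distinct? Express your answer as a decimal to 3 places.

P(all 3 different) = 10/10 · 9/10 · ··· · 8/10 ≈ 0.720.
P(at least two equal) = 1 − 0.720 = 0.280.

0.280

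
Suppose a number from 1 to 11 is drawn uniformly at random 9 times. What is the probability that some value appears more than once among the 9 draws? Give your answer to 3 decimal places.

0.992

P(all 9 different) = 11/11 · 10/11 · ··· · 3/11 ≈ 0.008.
P(at least two equal) = 1 − 0.008 = 0.992.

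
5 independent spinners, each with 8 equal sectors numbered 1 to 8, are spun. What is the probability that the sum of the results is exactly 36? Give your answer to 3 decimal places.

0.002

There are 8^5 = 32768 equally likely outcomes.
The number of ordered 5-tuples from {1,…,8} summing to 36 is 70.
P(sum = 36) = 70/32768 = 35/16384 ≈ 0.002.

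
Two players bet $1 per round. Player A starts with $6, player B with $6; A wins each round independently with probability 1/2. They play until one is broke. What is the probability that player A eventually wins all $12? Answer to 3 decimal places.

0.500

With a fair step, P(i) = ½P(i−1) + ½P(i+1) with P(0)=0, P(12)=1 has the linear solution P(i) = i/12.
P(6) = 6/12 = 1/2 ≈ 0.500.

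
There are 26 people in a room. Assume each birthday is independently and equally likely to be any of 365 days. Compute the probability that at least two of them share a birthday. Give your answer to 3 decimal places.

It's easier to compute the probability that all 26 are distinct.
P(all distinct) = 365/365 · 364/365 · ··· · 340/365 ≈ 0.402.
So the probability of at least one match is 1 − 0.402 = 0.598.

0.598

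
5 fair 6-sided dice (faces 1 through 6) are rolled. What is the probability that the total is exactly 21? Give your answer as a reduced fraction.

5/72

There are 6^5 = 7776 equally likely outcomes.
The number of ordered 5-tuples from {1,…,6} summing to 21 is 540.
P(sum = 21) = 540/7776 = 5/72.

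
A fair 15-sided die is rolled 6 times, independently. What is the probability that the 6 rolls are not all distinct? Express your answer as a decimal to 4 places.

0.6836

P(all 6 different) = 15/15 · 14/15 · ··· · 10/15 ≈ 0.3164.
P(at least two equal) = 1 − 0.3164 = 0.6836.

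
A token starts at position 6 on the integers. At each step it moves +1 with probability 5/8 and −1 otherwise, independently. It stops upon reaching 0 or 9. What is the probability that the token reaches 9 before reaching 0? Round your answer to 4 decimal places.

Let r = q/p = (3/8)/(5/8) = 3/5. The recurrence P(i) = p·P(i+1) + q·P(i−1) with P(0)=0, P(9)=1 gives P(i) = (1 − r^i)/(1 − r^9).
P(6) = (1 − (3/5)^6) / (1 − (3/5)^9) = 19000/19729 ≈ 0.9630.

0.9630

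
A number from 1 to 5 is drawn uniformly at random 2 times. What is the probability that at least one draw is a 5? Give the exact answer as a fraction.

P(no draw is a 5) = (4/5)^2 = 16/25.
P(at least one) = 1 − 16/25 = 9/25.

9/25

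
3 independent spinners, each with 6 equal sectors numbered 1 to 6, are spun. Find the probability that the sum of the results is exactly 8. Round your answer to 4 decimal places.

There are 6^3 = 216 equally likely outcomes.
The number of ordered 3-tuples from {1,…,6} summing to 8 is 21.
P(sum = 8) = 21/216 = 7/72 ≈ 0.0972.

0.0972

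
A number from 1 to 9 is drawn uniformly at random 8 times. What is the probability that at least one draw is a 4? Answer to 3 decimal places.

P(no draw is a 4) = (8/9)^8 ≈ 0.390.
P(at least one) = 1 − 0.390 = 0.610.

0.610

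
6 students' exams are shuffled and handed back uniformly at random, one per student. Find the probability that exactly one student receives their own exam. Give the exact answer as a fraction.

Choose which one is fixed: C(6,1) = 6 ways.
The remaining 5 must have no fixed point: D(5) = 44.
P = 6·44/720 = 11/30.

11/30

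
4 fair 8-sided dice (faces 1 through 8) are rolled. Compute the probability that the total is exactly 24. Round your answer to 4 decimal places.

0.0393

There are 8^4 = 4096 equally likely outcomes.
The number of ordered 4-tuples from {1,…,8} summing to 24 is 161.
P(sum = 24) = 161/4096 ≈ 0.0393.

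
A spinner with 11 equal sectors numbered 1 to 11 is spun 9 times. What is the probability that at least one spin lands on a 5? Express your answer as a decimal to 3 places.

0.576

P(no spin lands on a 5) = (10/11)^9 ≈ 0.424.
P(at least one) = 1 − 0.424 = 0.576.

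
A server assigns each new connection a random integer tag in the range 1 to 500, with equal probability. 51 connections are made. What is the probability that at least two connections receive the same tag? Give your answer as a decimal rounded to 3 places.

It's easier to compute the probability that all 51 are distinct.
P(all distinct) = 500/500 · 499/500 · ··· · 450/500 ≈ 0.071.
So the probability of at least one match is 1 − 0.071 = 0.929.

0.929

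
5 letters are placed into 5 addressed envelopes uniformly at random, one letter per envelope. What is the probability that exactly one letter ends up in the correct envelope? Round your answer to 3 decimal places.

Choose which one is fixed: C(5,1) = 5 ways.
The remaining 4 must have no fixed point: D(4) = 9.
P = 5·9/120 = 3/8 ≈ 0.375.

0.375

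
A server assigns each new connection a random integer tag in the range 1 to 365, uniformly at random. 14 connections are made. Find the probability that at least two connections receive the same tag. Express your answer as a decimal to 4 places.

0.2231

It's easier to compute the probability that all 14 are distinct.
P(all distinct) = 365/365 · 364/365 · ··· · 352/365 ≈ 0.7769.
So the probability of at least one match is 1 − 0.7769 = 0.2231.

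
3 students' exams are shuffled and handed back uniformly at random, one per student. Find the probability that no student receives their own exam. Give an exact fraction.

1/3

This is the derangement probability: permutations of 3 with no fixed point.
D(3) = 3! · (1 − 1/1! + 1/2! − ··· + (−1)^3/3!) = 2.
P = 2/6 = 1/3.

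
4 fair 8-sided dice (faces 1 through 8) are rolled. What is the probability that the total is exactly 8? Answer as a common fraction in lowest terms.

There are 8^4 = 4096 equally likely outcomes.
The number of ordered 4-tuples from {1,…,8} summing to 8 is 35.
P(sum = 8) = 35/4096.

35/4096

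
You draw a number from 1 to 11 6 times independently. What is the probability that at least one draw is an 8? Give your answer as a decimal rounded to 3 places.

0.436

P(no draw is an 8) = (10/11)^6 ≈ 0.564.
P(at least one) = 1 − 0.564 = 0.436.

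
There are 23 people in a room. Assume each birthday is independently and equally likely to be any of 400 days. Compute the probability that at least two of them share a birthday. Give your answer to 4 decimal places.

0.4752

It's easier to compute the probability that all 23 are distinct.
P(all distinct) = 400/400 · 399/400 · ··· · 378/400 ≈ 0.5248.
So the probability of at least one match is 1 − 0.5248 = 0.4752.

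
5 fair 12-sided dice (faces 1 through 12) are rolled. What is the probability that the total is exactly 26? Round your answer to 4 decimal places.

0.0365

There are 12^5 = 248832 equally likely outcomes.
The number of ordered 5-tuples from {1,…,12} summing to 26 is 9075.
P(sum = 26) = 9075/248832 = 3025/82944 ≈ 0.0365.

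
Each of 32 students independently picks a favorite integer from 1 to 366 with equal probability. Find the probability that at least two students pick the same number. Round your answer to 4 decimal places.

0.7524

It's easier to compute the probability that all 32 are distinct.
P(all distinct) = 366/366 · 365/366 · ··· · 335/366 ≈ 0.2476.
So the probability of at least one match is 1 − 0.2476 = 0.7524.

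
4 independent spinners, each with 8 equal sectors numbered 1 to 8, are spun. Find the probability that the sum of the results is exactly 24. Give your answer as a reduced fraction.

161/4096

There are 8^4 = 4096 equally likely outcomes.
The number of ordered 4-tuples from {1,…,8} summing to 24 is 161.
P(sum = 24) = 161/4096.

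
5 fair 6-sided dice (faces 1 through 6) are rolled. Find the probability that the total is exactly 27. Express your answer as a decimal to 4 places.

0.0045

There are 6^5 = 7776 equally likely outcomes.
The number of ordered 5-tuples from {1,…,6} summing to 27 is 35.
P(sum = 27) = 35/7776 ≈ 0.0045.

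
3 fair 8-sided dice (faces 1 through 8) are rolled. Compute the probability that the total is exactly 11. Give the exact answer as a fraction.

There are 8^3 = 512 equally likely outcomes.
The number of ordered 3-tuples from {1,…,8} summing to 11 is 42.
P(sum = 11) = 42/512 = 21/256.

21/256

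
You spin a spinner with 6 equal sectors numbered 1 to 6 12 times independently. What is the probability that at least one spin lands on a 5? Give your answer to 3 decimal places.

0.888

P(no spin lands on a 5) = (5/6)^12 ≈ 0.112.
P(at least one) = 1 − 0.112 = 0.888.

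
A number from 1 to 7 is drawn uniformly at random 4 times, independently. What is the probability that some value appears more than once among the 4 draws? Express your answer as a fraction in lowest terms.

P(all 4 different) = 7/7 · 6/7 · ··· · 4/7 = 120/343.
P(at least two equal) = 1 − 120/343 = 223/343.

223/343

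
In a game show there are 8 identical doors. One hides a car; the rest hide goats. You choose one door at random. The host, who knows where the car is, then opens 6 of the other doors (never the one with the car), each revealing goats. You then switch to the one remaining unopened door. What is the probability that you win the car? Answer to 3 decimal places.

Your original door holds the car with probability 1/8, so the other 7 collectively hold it with probability 7/8.
The host can always find 6 empty doors to open, so the reveals don't change that 7/8; it is now spread over the 1 remaining unopened door.
P(win by switching) = (7/8) · (1/1) = 7/8 ≈ 0.875.

0.875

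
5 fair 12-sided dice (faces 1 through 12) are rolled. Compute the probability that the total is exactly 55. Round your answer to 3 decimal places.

0.001

There are 12^5 = 248832 equally likely outcomes.
The number of ordered 5-tuples from {1,…,12} summing to 55 is 126.
P(sum = 55) = 126/248832 = 7/13824 ≈ 0.001.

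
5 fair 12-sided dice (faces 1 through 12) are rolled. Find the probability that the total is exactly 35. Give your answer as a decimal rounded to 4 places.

0.0478

There are 12^5 = 248832 equally likely outcomes.
The number of ordered 5-tuples from {1,…,12} summing to 35 is 11901.
P(sum = 35) = 11901/248832 = 3967/82944 ≈ 0.0478.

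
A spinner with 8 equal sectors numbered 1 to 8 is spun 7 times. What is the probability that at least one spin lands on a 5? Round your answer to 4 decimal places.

P(no spin lands on a 5) = (7/8)^7 ≈ 0.3927.
P(at least one) = 1 − 0.3927 = 0.6073.

0.6073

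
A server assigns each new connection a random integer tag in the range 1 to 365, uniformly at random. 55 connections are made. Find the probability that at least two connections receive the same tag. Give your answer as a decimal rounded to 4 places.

0.9863

It's easier to compute the probability that all 55 are distinct.
P(all distinct) = 365/365 · 364/365 · ··· · 311/365 ≈ 0.0137.
So the probability of at least one match is 1 − 0.0137 = 0.9863.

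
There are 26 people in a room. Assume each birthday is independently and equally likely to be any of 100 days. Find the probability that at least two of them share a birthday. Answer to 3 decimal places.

It's easier to compute the probability that all 26 are distinct.
P(all distinct) = 100/100 · 99/100 · ··· · 75/100 ≈ 0.028.
So the probability of at least one match is 1 − 0.028 = 0.972.

0.972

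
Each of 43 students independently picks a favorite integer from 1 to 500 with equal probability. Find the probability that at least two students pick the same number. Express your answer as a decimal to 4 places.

0.8442

It's easier to compute the probability that all 43 are distinct.
P(all distinct) = 500/500 · 499/500 · ··· · 458/500 ≈ 0.1558.
So the probability of at least one match is 1 − 0.1558 = 0.8442.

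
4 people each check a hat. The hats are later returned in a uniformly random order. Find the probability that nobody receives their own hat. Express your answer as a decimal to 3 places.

0.375

This is the derangement probability: permutations of 4 with no fixed point.
D(4) = 4! · (1 − 1/1! + 1/2! − ··· + (−1)^4/4!) = 9.
P = 9/24 = 3/8 ≈ 0.375.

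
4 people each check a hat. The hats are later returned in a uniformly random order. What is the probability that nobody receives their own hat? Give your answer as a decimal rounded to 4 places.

0.3750

This is the derangement probability: permutations of 4 with no fixed point.
D(4) = 4! · (1 − 1/1! + 1/2! − ··· + (−1)^4/4!) = 9.
P = 9/24 = 3/8 ≈ 0.3750.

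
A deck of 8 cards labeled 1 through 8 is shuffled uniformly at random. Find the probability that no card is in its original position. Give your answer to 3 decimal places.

This is the derangement probability: permutations of 8 with no fixed point.
D(8) = 8! · (1 − 1/1! + 1/2! − ··· + (−1)^8/8!) = 14833.
P = 14833/40320 = 2119/5760 ≈ 0.368.

0.368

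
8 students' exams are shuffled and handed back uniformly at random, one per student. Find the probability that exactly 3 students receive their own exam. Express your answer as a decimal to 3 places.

Choose which 3 of the 8 are fixed: C(8,3) = 56 ways.
The remaining 5 must have no fixed point: D(5) = 44.
P = 56·44/40320 = 11/180 ≈ 0.061.

0.061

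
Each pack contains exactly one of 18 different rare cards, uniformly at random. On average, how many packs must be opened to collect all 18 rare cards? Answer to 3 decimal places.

62.912

After i distinct types are collected, each trial gives a new one with probability (18−i)/18, so the expected wait for the next new type is 18/(18−i).
E = 18/18 + 18/17 + 18/16 + 18/15 + 18/14 + 18/13 + 18/12 + 18/11 + 18/10 + 18/9 + 18/8 + 18/7 + 18/6 + 18/5 + 18/4 + 18/3 + 18/2 + 18/1 = 42822903/680680 ≈ 62.912.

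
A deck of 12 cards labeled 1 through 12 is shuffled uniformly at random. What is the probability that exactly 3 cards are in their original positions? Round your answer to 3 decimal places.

0.061

Choose which 3 of the 12 are fixed: C(12,3) = 220 ways.
The remaining 9 must have no fixed point: D(9) = 133496.
P = 220·133496/479001600 = 16687/272160 ≈ 0.061.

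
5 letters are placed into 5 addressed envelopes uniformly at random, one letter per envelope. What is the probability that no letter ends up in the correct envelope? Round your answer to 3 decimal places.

This is the derangement probability: permutations of 5 with no fixed point.
D(5) = 5! · (1 − 1/1! + 1/2! − ··· + (−1)^5/5!) = 44.
P = 44/120 = 11/30 ≈ 0.367.

0.367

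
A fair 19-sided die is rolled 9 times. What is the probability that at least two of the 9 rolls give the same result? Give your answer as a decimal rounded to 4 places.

0.8961

P(all 9 different) = 19/19 · 18/19 · ··· · 11/19 ≈ 0.1039.
P(at least two equal) = 1 − 0.1039 = 0.8961.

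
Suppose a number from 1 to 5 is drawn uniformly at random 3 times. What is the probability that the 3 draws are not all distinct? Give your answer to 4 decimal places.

0.5200

P(all 3 different) = 5/5 · 4/5 · ··· · 3/5 ≈ 0.4800.
P(at least two equal) = 1 − 0.4800 = 0.5200.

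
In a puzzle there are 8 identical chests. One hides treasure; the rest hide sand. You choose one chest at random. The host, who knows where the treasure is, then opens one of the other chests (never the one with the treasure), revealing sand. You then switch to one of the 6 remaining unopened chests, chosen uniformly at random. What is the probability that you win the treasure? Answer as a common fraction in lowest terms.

7/48

Your original chest holds the treasure with probability 1/8, so the other 7 collectively hold it with probability 7/8.
The host can always find an empty chest to open, so this doesn't change that 7/8; it is now spread over the 6 remaining unopened chests.
P(win by switching) = (7/8) · (1/6) = 7/48.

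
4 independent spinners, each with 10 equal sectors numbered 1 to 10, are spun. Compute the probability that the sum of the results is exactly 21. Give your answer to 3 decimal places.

0.066

There are 10^4 = 10000 equally likely outcomes.
The number of ordered 4-tuples from {1,…,10} summing to 21 is 660.
P(sum = 21) = 660/10000 = 33/500 ≈ 0.066.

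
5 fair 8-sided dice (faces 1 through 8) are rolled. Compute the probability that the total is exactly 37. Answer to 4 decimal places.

0.0011

There are 8^5 = 32768 equally likely outcomes.
The number of ordered 5-tuples from {1,…,8} summing to 37 is 35.
P(sum = 37) = 35/32768 ≈ 0.0011.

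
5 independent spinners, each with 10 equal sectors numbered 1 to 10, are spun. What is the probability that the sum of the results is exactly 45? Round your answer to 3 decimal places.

0.001

There are 10^5 = 100000 equally likely outcomes.
The number of ordered 5-tuples from {1,…,10} summing to 45 is 126.
P(sum = 45) = 126/100000 = 63/50000 ≈ 0.001.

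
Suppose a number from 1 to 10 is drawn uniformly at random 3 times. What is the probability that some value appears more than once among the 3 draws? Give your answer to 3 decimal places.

0.280

P(all 3 different) = 10/10 · 9/10 · ··· · 8/10 ≈ 0.720.
P(at least two equal) = 1 − 0.720 = 0.280.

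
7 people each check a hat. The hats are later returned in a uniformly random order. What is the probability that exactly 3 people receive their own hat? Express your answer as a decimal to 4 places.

Choose which 3 of the 7 are fixed: C(7,3) = 35 ways.
The remaining 4 must have no fixed point: D(4) = 9.
P = 35·9/5040 = 1/16 ≈ 0.0625.

0.0625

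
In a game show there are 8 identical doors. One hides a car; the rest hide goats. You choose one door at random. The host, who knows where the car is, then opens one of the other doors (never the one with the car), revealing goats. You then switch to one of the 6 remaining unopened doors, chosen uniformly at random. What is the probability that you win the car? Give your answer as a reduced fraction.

7/48

Your original door holds the car with probability 1/8, so the other 7 collectively hold it with probability 7/8.
The host can always find an empty door to open, so this doesn't change that 7/8; it is now spread over the 6 remaining unopened doors.
P(win by switching) = (7/8) · (1/6) = 7/48.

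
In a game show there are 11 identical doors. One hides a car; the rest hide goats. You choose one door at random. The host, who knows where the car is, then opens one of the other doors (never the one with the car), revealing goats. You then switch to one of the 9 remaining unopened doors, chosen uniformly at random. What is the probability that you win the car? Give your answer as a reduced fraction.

10/99

Your original door holds the car with probability 1/11, so the other 10 collectively hold it with probability 10/11.
The host can always find an empty door to open, so this doesn't change that 10/11; it is now spread over the 9 remaining unopened doors.
P(win by switching) = (10/11) · (1/9) = 10/99.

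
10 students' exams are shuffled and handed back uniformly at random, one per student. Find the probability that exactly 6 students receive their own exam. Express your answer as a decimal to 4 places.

0.0005

Choose which 6 of the 10 are fixed: C(10,6) = 210 ways.
The remaining 4 must have no fixed point: D(4) = 9.
P = 210·9/3628800 = 1/1920 ≈ 0.0005.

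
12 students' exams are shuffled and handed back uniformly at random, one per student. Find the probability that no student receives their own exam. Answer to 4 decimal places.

0.3679

This is the derangement probability: permutations of 12 with no fixed point.
D(12) = 12! · (1 − 1/1! + 1/2! − ··· + (−1)^12/12!) = 176214841.
P = 176214841/479001600 = 16019531/43545600 ≈ 0.3679.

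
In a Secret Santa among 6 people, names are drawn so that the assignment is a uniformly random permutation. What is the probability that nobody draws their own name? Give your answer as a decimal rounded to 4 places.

This is the derangement probability: permutations of 6 with no fixed point.
D(6) = 6! · (1 − 1/1! + 1/2! − ··· + (−1)^6/6!) = 265.
P = 265/720 = 53/144 ≈ 0.3681.

0.3681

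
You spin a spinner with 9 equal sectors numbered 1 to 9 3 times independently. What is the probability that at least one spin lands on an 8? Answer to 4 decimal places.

0.2977

P(no spin lands on an 8) = (8/9)^3 ≈ 0.7023.
P(at least one) = 1 − 0.7023 = 0.2977.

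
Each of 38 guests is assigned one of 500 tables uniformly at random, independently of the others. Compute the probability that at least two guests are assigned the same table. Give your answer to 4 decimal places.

0.7637

It's easier to compute the probability that all 38 are distinct.
P(all distinct) = 500/500 · 499/500 · ··· · 463/500 ≈ 0.2363.
So the probability of at least one match is 1 − 0.2363 = 0.7637.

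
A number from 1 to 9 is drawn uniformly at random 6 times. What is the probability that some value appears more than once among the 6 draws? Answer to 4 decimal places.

0.8862

P(all 6 different) = 9/9 · 8/9 · ··· · 4/9 ≈ 0.1138.
P(at least two equal) = 1 − 0.1138 = 0.8862.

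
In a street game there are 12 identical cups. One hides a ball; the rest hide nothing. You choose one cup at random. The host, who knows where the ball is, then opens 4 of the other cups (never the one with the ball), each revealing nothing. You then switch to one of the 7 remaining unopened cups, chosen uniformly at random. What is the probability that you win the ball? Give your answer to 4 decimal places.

0.1310

Your original cup holds the ball with probability 1/12, so the other 11 collectively hold it with probability 11/12.
The host can always find 4 empty cups to open, so the reveals don't change that 11/12; it is now spread over the 7 remaining unopened cups.
P(win by switching) = (11/12) · (1/7) = 11/84 ≈ 0.1310.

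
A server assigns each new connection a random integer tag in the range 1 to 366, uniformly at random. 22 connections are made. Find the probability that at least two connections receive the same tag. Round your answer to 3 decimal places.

0.475

It's easier to compute the probability that all 22 are distinct.
P(all distinct) = 366/366 · 365/366 · ··· · 345/366 ≈ 0.525.
So the probability of at least one match is 1 − 0.525 = 0.475.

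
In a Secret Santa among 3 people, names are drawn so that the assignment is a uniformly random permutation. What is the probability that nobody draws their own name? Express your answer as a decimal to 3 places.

This is the derangement probability: permutations of 3 with no fixed point.
D(3) = 3! · (1 − 1/1! + 1/2! − ··· + (−1)^3/3!) = 2.
P = 2/6 = 1/3 ≈ 0.333.

0.333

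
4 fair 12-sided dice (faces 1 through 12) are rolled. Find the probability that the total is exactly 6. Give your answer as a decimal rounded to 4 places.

0.0005

There are 12^4 = 20736 equally likely outcomes.
The number of ordered 4-tuples from {1,…,12} summing to 6 is 10.
P(sum = 6) = 10/20736 = 5/10368 ≈ 0.0005.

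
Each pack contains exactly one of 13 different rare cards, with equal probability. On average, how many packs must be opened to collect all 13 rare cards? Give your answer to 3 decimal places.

41.342

After i distinct types are collected, each trial gives a new one with probability (13−i)/13, so the expected wait for the next new type is 13/(13−i).
E = 13/13 + 13/12 + 13/11 + 13/10 + 13/9 + 13/8 + 13/7 + 13/6 + 13/5 + 13/4 + 13/3 + 13/2 + 13/1 = 1145993/27720 ≈ 41.342.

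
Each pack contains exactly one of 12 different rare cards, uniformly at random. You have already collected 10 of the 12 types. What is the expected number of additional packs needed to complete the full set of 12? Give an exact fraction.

18

Starting from 10 distinct types, each trial gives a new one with probability (12−i)/12 when i types are held, so the wait for the next new type is 12/(12−i).
E = 12/2 + 12/1 = 18.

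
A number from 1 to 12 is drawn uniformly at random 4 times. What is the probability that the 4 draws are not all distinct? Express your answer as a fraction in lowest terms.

P(all 4 different) = 12/12 · 11/12 · ··· · 9/12 = 55/96.
P(at least two equal) = 1 − 55/96 = 41/96.

41/96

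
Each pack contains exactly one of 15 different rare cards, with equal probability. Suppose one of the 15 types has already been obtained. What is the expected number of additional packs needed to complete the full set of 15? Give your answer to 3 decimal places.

Starting from 1 distinct type, each trial gives a new one with probability (15−i)/15 when i types are held, so the wait for the next new type is 15/(15−i).
E = 15/14 + 15/13 + 15/12 + 15/11 + 15/10 + 15/9 + 15/8 + 15/7 + 15/6 + 15/5 + 15/4 + 15/3 + 15/2 + 15/1 = 1171733/24024 ≈ 48.773.

48.773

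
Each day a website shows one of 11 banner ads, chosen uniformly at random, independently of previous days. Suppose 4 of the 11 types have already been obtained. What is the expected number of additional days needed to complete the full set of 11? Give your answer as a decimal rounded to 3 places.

28.521

Starting from 4 distinct types, each trial gives a new one with probability (11−i)/11 when i types are held, so the wait for the next new type is 11/(11−i).
E = 11/7 + 11/6 + 11/5 + 11/4 + 11/3 + 11/2 + 11/1 = 3993/140 ≈ 28.521.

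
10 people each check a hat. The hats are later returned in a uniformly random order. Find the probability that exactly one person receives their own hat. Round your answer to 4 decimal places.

0.3679

Choose which one is fixed: C(10,1) = 10 ways.
The remaining 9 must have no fixed point: D(9) = 133496.
P = 10·133496/3628800 = 16687/45360 ≈ 0.3679.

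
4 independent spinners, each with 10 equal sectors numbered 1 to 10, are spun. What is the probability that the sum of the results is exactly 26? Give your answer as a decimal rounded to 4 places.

0.0540

There are 10^4 = 10000 equally likely outcomes.
The number of ordered 4-tuples from {1,…,10} summing to 26 is 540.
P(sum = 26) = 540/10000 = 27/500 ≈ 0.0540.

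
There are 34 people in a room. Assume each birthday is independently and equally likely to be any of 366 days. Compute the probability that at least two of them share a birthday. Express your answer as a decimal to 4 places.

It's easier to compute the probability that all 34 are distinct.
P(all distinct) = 366/366 · 365/366 · ··· · 333/366 ≈ 0.2056.
So the probability of at least one match is 1 − 0.2056 = 0.7944.

0.7944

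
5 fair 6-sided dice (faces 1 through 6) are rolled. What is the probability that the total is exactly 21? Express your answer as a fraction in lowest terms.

5/72

There are 6^5 = 7776 equally likely outcomes.
The number of ordered 5-tuples from {1,…,6} summing to 21 is 540.
P(sum = 21) = 540/7776 = 5/72.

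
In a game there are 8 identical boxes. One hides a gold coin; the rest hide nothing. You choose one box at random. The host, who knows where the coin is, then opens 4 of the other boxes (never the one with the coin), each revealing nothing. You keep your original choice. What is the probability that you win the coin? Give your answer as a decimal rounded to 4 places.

The host can always open 4 empty boxes regardless of your choice, so the reveals give no information about your original box.
P(win by staying) = 1/8 ≈ 0.1250.

0.1250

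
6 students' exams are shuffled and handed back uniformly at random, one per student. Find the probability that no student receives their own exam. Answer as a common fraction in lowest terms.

This is the derangement probability: permutations of 6 with no fixed point.
D(6) = 6! · (1 − 1/1! + 1/2! − ··· + (−1)^6/6!) = 265.
P = 265/720 = 53/144.

53/144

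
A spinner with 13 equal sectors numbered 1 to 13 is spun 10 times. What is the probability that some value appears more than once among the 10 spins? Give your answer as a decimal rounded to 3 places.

P(all 10 different) = 13/13 · 12/13 · ··· · 4/13 ≈ 0.008.
P(at least two equal) = 1 − 0.008 = 0.992.

0.992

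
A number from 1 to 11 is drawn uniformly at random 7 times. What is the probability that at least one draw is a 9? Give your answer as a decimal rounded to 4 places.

P(no draw is a 9) = (10/11)^7 ≈ 0.5132.
P(at least one) = 1 − 0.5132 = 0.4868.

0.4868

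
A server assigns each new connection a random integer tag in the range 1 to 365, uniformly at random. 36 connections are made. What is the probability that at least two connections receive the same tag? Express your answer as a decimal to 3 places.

0.832

It's easier to compute the probability that all 36 are distinct.
P(all distinct) = 365/365 · 364/365 · ··· · 330/365 ≈ 0.168.
So the probability of at least one match is 1 − 0.168 = 0.832.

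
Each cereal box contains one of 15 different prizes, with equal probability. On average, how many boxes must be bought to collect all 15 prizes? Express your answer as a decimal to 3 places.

49.773

After i distinct types are collected, each trial gives a new one with probability (15−i)/15, so the expected wait for the next new type is 15/(15−i).
E = 15/15 + 15/14 + 15/13 + 15/12 + 15/11 + 15/10 + 15/9 + 15/8 + 15/7 + 15/6 + 15/5 + 15/4 + 15/3 + 15/2 + 15/1 = 1195757/24024 ≈ 49.773.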